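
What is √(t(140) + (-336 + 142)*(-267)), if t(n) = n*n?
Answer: √71398 ≈ 267.20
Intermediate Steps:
t(n) = n²
√(t(140) + (-336 + 142)*(-267)) = √(140² + (-336 + 142)*(-267)) = √(19600 - 194*(-267)) = √(19600 + 51798) = √71398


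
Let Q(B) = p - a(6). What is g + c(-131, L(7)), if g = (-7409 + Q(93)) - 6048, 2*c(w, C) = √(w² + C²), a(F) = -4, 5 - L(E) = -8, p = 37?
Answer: -13416 + √17330/2 ≈ -13350.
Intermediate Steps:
L(E) = 13 (L(E) = 5 - 1*(-8) = 5 + 8 = 13)
c(w, C) = √(C² + w²)/2 (c(w, C) = √(w² + C²)/2 = √(C² + w²)/2)
Q(B) = 41 (Q(B) = 37 - 1*(-4) = 37 + 4 = 41)
g = -13416 (g = (-7409 + 41) - 6048 = -7368 - 6048 = -13416)
g + c(-131, L(7)) = -13416 + √(13² + (-131)²)/2 = -13416 + √(169 + 17161)/2 = -13416 + √17330/2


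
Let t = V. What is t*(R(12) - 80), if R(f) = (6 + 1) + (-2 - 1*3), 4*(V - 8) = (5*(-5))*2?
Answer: 351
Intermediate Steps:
V = -9/2 (V = 8 + ((5*(-5))*2)/4 = 8 + (-25*2)/4 = 8 + (¼)*(-50) = 8 - 25/2 = -9/2 ≈ -4.5000)
t = -9/2 ≈ -4.5000
R(f) = 2 (R(f) = 7 + (-2 - 3) = 7 - 5 = 2)
t*(R(12) - 80) = -9*(2 - 80)/2 = -9/2*(-78) = 351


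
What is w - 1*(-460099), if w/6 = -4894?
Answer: 430735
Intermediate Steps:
w = -29364 (w = 6*(-4894) = -29364)
w - 1*(-460099) = -29364 - 1*(-460099) = -29364 + 460099 = 430735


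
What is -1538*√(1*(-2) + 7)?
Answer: -1538*√5 ≈ -3439.1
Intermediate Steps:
-1538*√(1*(-2) + 7) = -1538*√(-2 + 7) = -1538*√5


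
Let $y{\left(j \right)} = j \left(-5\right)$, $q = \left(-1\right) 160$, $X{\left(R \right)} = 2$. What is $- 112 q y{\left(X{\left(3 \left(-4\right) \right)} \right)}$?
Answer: $-179200$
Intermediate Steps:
$q = -160$
$y{\left(j \right)} = - 5 j$
$- 112 q y{\left(X{\left(3 \left(-4\right) \right)} \right)} = \left(-112\right) \left(-160\right) \left(\left(-5\right) 2\right) = 17920 \left(-10\right) = -179200$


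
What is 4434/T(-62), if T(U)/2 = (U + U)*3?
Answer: -739/124 ≈ -5.9597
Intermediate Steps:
T(U) = 12*U (T(U) = 2*((U + U)*3) = 2*((2*U)*3) = 2*(6*U) = 12*U)
4434/T(-62) = 4434/((12*(-62))) = 4434/(-744) = 4434*(-1/744) = -739/124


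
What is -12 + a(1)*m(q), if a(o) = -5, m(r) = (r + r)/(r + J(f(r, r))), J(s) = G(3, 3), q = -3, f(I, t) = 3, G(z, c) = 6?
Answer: -2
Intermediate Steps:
J(s) = 6
m(r) = 2*r/(6 + r) (m(r) = (r + r)/(r + 6) = (2*r)/(6 + r) = 2*r/(6 + r))
-12 + a(1)*m(q) = -12 - 10*(-3)/(6 - 3) = -12 - 10*(-3)/3 = -12 - 5*(-2) = -12 + 10 = -2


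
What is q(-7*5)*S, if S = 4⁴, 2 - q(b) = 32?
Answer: -7680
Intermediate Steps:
q(b) = -30 (q(b) = 2 - 1*32 = 2 - 32 = -30)
S = 256
q(-7*5)*S = -30*256 = -7680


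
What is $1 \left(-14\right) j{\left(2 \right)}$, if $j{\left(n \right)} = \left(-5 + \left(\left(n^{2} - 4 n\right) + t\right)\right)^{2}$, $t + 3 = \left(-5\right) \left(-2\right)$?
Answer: $-56$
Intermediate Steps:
$t = 7$ ($t = -3 - -10 = -3 + 10 = 7$)
$j{\left(n \right)} = \left(2 + n^{2} - 4 n\right)^{2}$ ($j{\left(n \right)} = \left(-5 + \left(\left(n^{2} - 4 n\right) + 7\right)\right)^{2} = \left(-5 + \left(7 + n^{2} - 4 n\right)\right)^{2} = \left(2 + n^{2} - 4 n\right)^{2}$)
$1 \left(-14\right) j{\left(2 \right)} = 1 \left(-14\right) \left(2 + 2^{2} - 8\right)^{2} = - 14 \left(2 + 4 - 8\right)^{2} = - 14 \left(-2\right)^{2} = \left(-14\right) 4 = -56$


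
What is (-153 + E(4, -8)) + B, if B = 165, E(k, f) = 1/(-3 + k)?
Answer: 13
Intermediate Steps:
(-153 + E(4, -8)) + B = (-153 + 1/(-3 + 4)) + 165 = (-153 + 1/1) + 165 = (-153 + 1) + 165 = -152 + 165 = 13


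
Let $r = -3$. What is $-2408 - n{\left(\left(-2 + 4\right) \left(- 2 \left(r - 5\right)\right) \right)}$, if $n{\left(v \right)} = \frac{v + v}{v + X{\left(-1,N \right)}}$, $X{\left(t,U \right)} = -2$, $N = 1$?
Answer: $- \frac{36152}{15} \approx -2410.1$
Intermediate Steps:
$n{\left(v \right)} = \frac{2 v}{-2 + v}$ ($n{\left(v \right)} = \frac{v + v}{v - 2} = \frac{2 v}{-2 + v}$)
$-2408 - n{\left(\left(-2 + 4\right) \left(- 2 \left(r - 5\right)\right) \right)} = -2408 - \frac{2 \left(-2 + 4\right) \left(- 2 \left(-3 - 5\right)\right)}{-2 + \left(-2 + 4\right) \left(- 2 \left(-3 - 5\right)\right)} = -2408 - \frac{2 \cdot 2 \left(\left(-2\right) \left(-8\right)\right)}{-2 + 2 \left(\left(-2\right) \left(-8\right)\right)} = -2408 - \frac{2 \cdot 2 \cdot 16}{-2 + 2 \cdot 16} = -2408 - 2 \cdot 32 \frac{1}{-2 + 32} = -2408 - 2 \cdot 32 \cdot \frac{1}{30} = -2408 - \frac{32}{15} = - \frac{36152}{15}$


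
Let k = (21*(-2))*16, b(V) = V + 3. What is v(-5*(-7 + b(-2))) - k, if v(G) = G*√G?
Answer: 672 + 30*√30 ≈ 836.32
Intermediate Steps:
b(V) = 3 + V
v(G) = G^(3/2)
k = -672 (k = -42*16 = -672)
v(-5*(-7 + b(-2))) - k = (-5*(-7 + (3 - 2)))^(3/2) - 1*(-672) = (-5*(-7 + 1))^(3/2) + 672 = (-5*(-6))^(3/2) + 672 = 30^(3/2) + 672 = 30*√30 + 672 = 672 + 30*√30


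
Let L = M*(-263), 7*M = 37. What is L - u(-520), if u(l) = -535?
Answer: -5986/7 ≈ -855.14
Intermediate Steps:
M = 37/7 (M = (⅐)*37 = 37/7 ≈ 5.2857)
L = -9731/7 (L = (37/7)*(-263) = -9731/7 ≈ -1390.1)
L - u(-520) = -9731/7 - 1*(-535) = -9731/7 + 535 = -5986/7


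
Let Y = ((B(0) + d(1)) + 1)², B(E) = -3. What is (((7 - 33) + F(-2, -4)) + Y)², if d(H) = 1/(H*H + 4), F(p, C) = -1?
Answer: 352836/625 ≈ 564.54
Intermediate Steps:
d(H) = 1/(4 + H²) (d(H) = 1/(H² + 4) = 1/(4 + H²))
Y = 81/25 (Y = ((-3 + 1/(4 + 1²)) + 1)² = ((-3 + 1/(4 + 1)) + 1)² = ((-3 + 1/5) + 1)² = ((-3 + ⅕) + 1)² = (-14/5 + 1)² = (-9/5)² = 81/25 ≈ 3.2400)
(((7 - 33) + F(-2, -4)) + Y)² = (((7 - 33) - 1) + 81/25)² = ((-26 - 1) + 81/25)² = (-27 + 81/25)² = (-594/25)² = 352836/625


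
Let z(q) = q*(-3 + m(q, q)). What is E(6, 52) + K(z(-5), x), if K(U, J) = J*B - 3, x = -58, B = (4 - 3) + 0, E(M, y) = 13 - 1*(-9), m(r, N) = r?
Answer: -39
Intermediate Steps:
E(M, y) = 22 (E(M, y) = 13 + 9 = 22)
z(q) = q*(-3 + q)
B = 1 (B = 1 + 0 = 1)
K(U, J) = -3 + J (K(U, J) = J*1 - 3 = J - 3 = -3 + J)
E(6, 52) + K(z(-5), x) = 22 + (-3 - 58) = 22 - 61 = -39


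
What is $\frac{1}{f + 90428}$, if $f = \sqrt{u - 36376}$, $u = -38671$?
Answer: $\frac{90428}{8177298231} - \frac{i \sqrt{75047}}{8177298231} \approx 1.1058 \cdot 10^{-5} - 3.3501 \cdot 10^{-8} i$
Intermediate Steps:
$f = i \sqrt{75047}$ ($f = \sqrt{-38671 - 36376} = \sqrt{-75047} = i \sqrt{75047} \approx 273.95 i$)
$\frac{1}{f + 90428} = \frac{1}{i \sqrt{75047} + 90428} = \frac{1}{90428 + i \sqrt{75047}}$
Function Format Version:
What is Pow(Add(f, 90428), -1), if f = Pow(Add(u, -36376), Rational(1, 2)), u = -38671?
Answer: Add(Rational(90428, 8177298231), Mul(Rational(-1, 8177298231), I, Pow(75047, Rational(1, 2)))) ≈ Add(1.1058e-5, Mul(-3.3501e-8, I))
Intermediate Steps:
f = Mul(I, Pow(75047, Rational(1, 2))) (f = Pow(Add(-38671, -36376), Rational(1, 2)) = Pow(-75047, Rational(1, 2)) = Mul(I, Pow(75047, Rational(1, 2))) ≈ Mul(273.95, I))
Pow(Add(f, 90428), -1) = Pow(Add(Mul(I, Pow(75047, Rational(1, 2))), 90428), -1) = Pow(Add(90428, Mul(I, Pow(75047, Rational(1, 2)))), -1)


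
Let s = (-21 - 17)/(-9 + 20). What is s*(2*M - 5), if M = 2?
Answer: 38/11 ≈ 3.4545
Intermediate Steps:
s = -38/11 ≈ -3.4545
s*(2*M - 5) = -38*(2*2 - 5)/11 = -38*(4 - 5)/11 = -38/11*(-1) = 38/11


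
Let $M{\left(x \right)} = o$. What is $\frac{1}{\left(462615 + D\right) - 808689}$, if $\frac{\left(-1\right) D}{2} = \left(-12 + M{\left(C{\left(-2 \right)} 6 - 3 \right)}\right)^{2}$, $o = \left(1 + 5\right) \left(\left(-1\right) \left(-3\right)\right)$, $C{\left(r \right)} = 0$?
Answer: $- \frac{1}{346146} \approx -2.889 \cdot 10^{-6}$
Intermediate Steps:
$o = 18$ ($o = 6 \cdot 3 = 18$)
$M{\left(x \right)} = 18$
$D = -72$ ($D = - 2 \left(-12 + 18\right)^{2} = - 2 \cdot 6^{2} = \left(-2\right) 36 = -72$)
$\frac{1}{\left(462615 + D\right) - 808689} = \frac{1}{\left(462615 - 72\right) - 808689} = \frac{1}{462543 - 808689} = \frac{1}{-346146} = - \frac{1}{346146}$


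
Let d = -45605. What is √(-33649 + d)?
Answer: 3*I*√8806 ≈ 281.52*I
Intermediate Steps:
√(-33649 + d) = √(-33649 - 45605) = √(-79254) = 3*I*√8806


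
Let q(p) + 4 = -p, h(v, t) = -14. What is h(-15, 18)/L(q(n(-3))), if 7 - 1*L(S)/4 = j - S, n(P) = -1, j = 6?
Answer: 7/4 ≈ 1.7500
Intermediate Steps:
q(p) = -4 - p
L(S) = 4 + 4*S (L(S) = 28 - 4*(6 - S) = 28 + (-24 + 4*S) = 4 + 4*S)
h(-15, 18)/L(q(n(-3))) = -14/(4 + 4*(-4 - 1*(-1))) = -14/(4 + 4*(-4 + 1)) = -14/(4 + 4*(-3)) = -14/(4 - 12) = -14/(-8) = -14*(-⅛) = 7/4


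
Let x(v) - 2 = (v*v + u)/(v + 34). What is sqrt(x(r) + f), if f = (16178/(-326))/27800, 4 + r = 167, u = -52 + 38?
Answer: sqrt(1090104202588189486)/89268580 ≈ 11.696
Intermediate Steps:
u = -14
r = 163 (r = -4 + 167 = 163)
x(v) = 2 + (-14 + v**2)/(34 + v) (x(v) = 2 + (v*v - 14)/(v + 34) = 2 + (v**2 - 14)/(34 + v) = 2 + (-14 + v**2)/(34 + v))
f = -8089/4531400 (f = (16178*(-1/326))*(1/27800) = -8089/163*1/27800 = -8089/4531400 ≈ -0.0017851)
sqrt(x(r) + f) = sqrt((54 + 163**2 + 2*163)/(34 + 163) - 8089/4531400) = sqrt((54 + 26569 + 326)/197 - 8089/4531400) = sqrt((1/197)*26949 - 8089/4531400) = sqrt(26949/197 - 8089/4531400) = sqrt(122115105067/892685800) = sqrt(1090104202588189486)/89268580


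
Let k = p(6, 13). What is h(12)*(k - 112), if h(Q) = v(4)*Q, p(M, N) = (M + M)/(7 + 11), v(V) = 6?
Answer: -8016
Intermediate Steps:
p(M, N) = M/9 (p(M, N) = (2*M)/18 = (2*M)*(1/18) = M/9)
h(Q) = 6*Q
k = ⅔ (k = (⅑)*6 = ⅔ ≈ 0.66667)
h(12)*(k - 112) = (6*12)*(⅔ - 112) = 72*(-334/3) = -8016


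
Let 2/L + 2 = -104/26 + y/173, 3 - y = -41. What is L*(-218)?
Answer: 37714/497 ≈ 75.883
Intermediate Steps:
y = 44 (y = 3 - 1*(-41) = 3 + 41 = 44)
L = -173/497 (L = 2/(-2 + (-104/26 + 44/173)) = 2/(-2 + (-104*1/26 + 44*(1/173))) = 2/(-2 + (-4 + 44/173)) = 2/(-2 - 648/173) = 2/(-994/173) = 2*(-173/994) = -173/497 ≈ -0.34809)
L*(-218) = -173/497*(-218) = 37714/497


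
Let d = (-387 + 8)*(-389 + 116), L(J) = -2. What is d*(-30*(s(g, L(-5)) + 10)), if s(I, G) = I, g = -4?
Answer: -18624060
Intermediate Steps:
d = 103467 (d = -379*(-273) = 103467)
d*(-30*(s(g, L(-5)) + 10)) = 103467*(-30*(-4 + 10)) = 103467*(-30*6) = 103467*(-180) = -18624060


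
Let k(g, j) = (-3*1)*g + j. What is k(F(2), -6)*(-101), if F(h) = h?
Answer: 1212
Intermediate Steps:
k(g, j) = j - 3*g (k(g, j) = -3*g + j = j - 3*g)
k(F(2), -6)*(-101) = (-6 - 3*2)*(-101) = (-6 - 6)*(-101) = -12*(-101) = 1212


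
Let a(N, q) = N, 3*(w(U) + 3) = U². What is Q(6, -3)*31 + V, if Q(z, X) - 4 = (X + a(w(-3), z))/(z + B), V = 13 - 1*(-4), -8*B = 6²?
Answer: 79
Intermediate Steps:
w(U) = -3 + U²/3
B = -9/2 (B = -⅛*6² = -⅛*36 = -9/2 ≈ -4.5000)
V = 17 (V = 13 + 4 = 17)
Q(z, X) = 4 + X/(-9/2 + z) (Q(z, X) = 4 + (X + (-3 + (⅓)*(-3)²))/(z - 9/2) = 4 + (X + (-3 + (⅓)*9))/(-9/2 + z) = 4 + (X + (-3 + 3))/(-9/2 + z) = 4 + (X + 0)/(-9/2 + z) = 4 + X/(-9/2 + z))
Q(6, -3)*31 + V = (2*(-18 - 3 + 4*6)/(-9 + 2*6))*31 + 17 = (2*(-18 - 3 + 24)/(-9 + 12))*31 + 17 = (2*3/3)*31 + 17 = (2*(⅓)*3)*31 + 17 = 2*31 + 17 = 62 + 17 = 79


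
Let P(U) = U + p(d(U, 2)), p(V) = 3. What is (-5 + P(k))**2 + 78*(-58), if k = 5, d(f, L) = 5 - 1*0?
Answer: -4515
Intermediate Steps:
d(f, L) = 5 (d(f, L) = 5 + 0 = 5)
P(U) = 3 + U (P(U) = U + 3 = 3 + U)
(-5 + P(k))**2 + 78*(-58) = (-5 + (3 + 5))**2 + 78*(-58) = (-5 + 8)**2 - 4524 = 3**2 - 4524 = 9 - 4524 = -4515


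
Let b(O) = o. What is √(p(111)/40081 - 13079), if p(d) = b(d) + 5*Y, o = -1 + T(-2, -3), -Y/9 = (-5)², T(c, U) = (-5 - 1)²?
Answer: 3*I*√2334586824401/40081 ≈ 114.36*I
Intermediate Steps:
T(c, U) = 36 (T(c, U) = (-6)² = 36)
Y = -225 (Y = -9*(-5)² = -9*25 = -225)
o = 35 (o = -1 + 36 = 35)
b(O) = 35
p(d) = -1090 (p(d) = 35 + 5*(-225) = 35 - 1125 = -1090)
√(p(111)/40081 - 13079) = √(-1090/40081 - 13079) = √(-524220489/40081) = 3*I*√2334586824401/40081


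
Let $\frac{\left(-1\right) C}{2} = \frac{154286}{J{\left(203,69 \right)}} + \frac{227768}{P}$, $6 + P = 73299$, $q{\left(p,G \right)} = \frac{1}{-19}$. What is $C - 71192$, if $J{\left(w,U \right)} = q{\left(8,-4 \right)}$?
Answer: $\frac{424488853532}{73293} \approx 5.7917 \cdot 10^{6}$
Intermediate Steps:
$q{\left(p,G \right)} = - \frac{1}{19}$
$J{\left(w,U \right)} = - \frac{1}{19}$
$P = 73293$ ($P = -6 + 73299 = 73293$)
$C = \frac{429706728788}{73293}$ ($C = - 2 \left(\frac{154286}{- \frac{1}{19}} + \frac{227768}{73293}\right) = - 2 \left(154286 \left(-19\right) + 227768 \cdot \frac{1}{73293}\right) = - 2 \left(-2931434 + \frac{227768}{73293}\right) = \left(-2\right) \left(- \frac{214853364394}{73293}\right) = \frac{429706728788}{73293} \approx 5.8629 \cdot 10^{6}$)
$C - 71192 = \frac{429706728788}{73293} - 71192 = \frac{424488853532}{73293}$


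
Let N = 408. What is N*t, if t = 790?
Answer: 322320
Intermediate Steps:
N*t = 408*790 = 322320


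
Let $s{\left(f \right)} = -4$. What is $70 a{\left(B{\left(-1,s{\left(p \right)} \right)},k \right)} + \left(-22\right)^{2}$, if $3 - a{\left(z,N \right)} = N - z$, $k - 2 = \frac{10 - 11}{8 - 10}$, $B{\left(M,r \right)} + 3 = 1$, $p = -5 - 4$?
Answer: $379$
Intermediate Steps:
$p = -9$ ($p = -5 - 4 = -9$)
$B{\left(M,r \right)} = -2$ ($B{\left(M,r \right)} = -3 + 1 = -2$)
$k = \frac{5}{2}$ ($k = 2 + \frac{10 - 11}{8 - 10} = 2 - \frac{1}{-2} = 2 - - \frac{1}{2} = 2 + \frac{1}{2} = \frac{5}{2} \approx 2.5$)
$a{\left(z,N \right)} = 3 + z - N$ ($a{\left(z,N \right)} = 3 - \left(N - z\right) = 3 + z - N$)
$70 a{\left(B{\left(-1,s{\left(p \right)} \right)},k \right)} + \left(-22\right)^{2} = 70 \left(3 - 2 - \frac{5}{2}\right) + \left(-22\right)^{2} = 70 \left(3 - 2 - \frac{5}{2}\right) + 484 = 70 \left(- \frac{3}{2}\right) + 484 = -105 + 484 = 379$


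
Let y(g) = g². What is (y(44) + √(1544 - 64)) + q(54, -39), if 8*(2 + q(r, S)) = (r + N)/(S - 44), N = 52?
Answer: 642035/332 + 2*√370 ≈ 1972.3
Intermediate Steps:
q(r, S) = -2 + (52 + r)/(8*(-44 + S)) (q(r, S) = -2 + ((r + 52)/(S - 44))/8 = -2 + ((52 + r)/(-44 + S))/8 = -2 + (52 + r)/(8*(-44 + S)))
(y(44) + √(1544 - 64)) + q(54, -39) = (44² + √(1544 - 64)) + (756 + 54 - 16*(-39))/(8*(-44 - 39)) = (1936 + √1480) + (⅛)*(756 + 54 + 624)/(-83) = (1936 + 2*√370) + (⅛)*(-1/83)*1434 = (1936 + 2*√370) - 717/332 = 642035/332 + 2*√370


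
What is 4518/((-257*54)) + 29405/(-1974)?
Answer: -2574081/169106 ≈ -15.222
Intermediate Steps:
4518/((-257*54)) + 29405/(-1974) = 4518/(-13878) + 29405*(-1/1974) = 4518*(-1/13878) - 29405/1974 = -251/771 - 29405/1974 = -2574081/169106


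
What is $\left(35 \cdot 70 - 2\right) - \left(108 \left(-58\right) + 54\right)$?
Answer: $8658$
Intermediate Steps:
$\left(35 \cdot 70 - 2\right) - \left(108 \left(-58\right) + 54\right) = \left(2450 + \left(24 - 26\right)\right) - \left(-6264 + 54\right) = \left(2450 - 2\right) - -6210 = 2448 + 6210 = 8658$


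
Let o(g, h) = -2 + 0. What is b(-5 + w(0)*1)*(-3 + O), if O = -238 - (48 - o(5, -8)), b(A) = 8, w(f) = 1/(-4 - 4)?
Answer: -2328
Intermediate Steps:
o(g, h) = -2
w(f) = -⅛ (w(f) = 1/(-8) = -⅛)
O = -288 (O = -238 - (48 - 1*(-2)) = -238 - (48 + 2) = -238 - 1*50 = -238 - 50 = -288)
b(-5 + w(0)*1)*(-3 + O) = 8*(-3 - 288) = 8*(-291) = -2328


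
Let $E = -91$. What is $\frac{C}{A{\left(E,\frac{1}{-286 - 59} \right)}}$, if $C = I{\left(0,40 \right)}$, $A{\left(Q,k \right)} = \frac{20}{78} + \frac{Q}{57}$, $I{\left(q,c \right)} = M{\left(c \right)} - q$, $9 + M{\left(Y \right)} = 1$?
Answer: $\frac{1976}{331} \approx 5.9698$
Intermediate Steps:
$M{\left(Y \right)} = -8$ ($M{\left(Y \right)} = -9 + 1 = -8$)
$I{\left(q,c \right)} = -8 - q$
$A{\left(Q,k \right)} = \frac{10}{39} + \frac{Q}{57}$ ($A{\left(Q,k \right)} = 20 \cdot \frac{1}{78} + Q \frac{1}{57} = \frac{10}{39} + \frac{Q}{57}$)
$C = -8$ ($C = -8 - 0 = -8 + 0 = -8$)
$\frac{C}{A{\left(E,\frac{1}{-286 - 59} \right)}} = - \frac{8}{\frac{10}{39} + \frac{1}{57} \left(-91\right)} = - \frac{8}{\frac{10}{39} - \frac{91}{57}} = - \frac{8}{- \frac{331}{247}} = \left(-8\right) \left(- \frac{247}{331}\right) = \frac{1976}{331}$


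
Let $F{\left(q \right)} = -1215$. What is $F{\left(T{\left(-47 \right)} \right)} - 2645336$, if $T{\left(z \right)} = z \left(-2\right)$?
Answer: $-2646551$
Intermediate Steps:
$T{\left(z \right)} = - 2 z$
$F{\left(T{\left(-47 \right)} \right)} - 2645336 = -1215 - 2645336 = -2646551$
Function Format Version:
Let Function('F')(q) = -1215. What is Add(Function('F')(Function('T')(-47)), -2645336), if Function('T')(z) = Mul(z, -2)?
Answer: -2646551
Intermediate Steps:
Function('T')(z) = Mul(-2, z)
Add(Function('F')(Function('T')(-47)), -2645336) = Add(-1215, -2645336) = -2646551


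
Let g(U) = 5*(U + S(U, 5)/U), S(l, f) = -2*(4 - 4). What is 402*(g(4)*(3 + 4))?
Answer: 56280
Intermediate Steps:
S(l, f) = 0 (S(l, f) = -2*0 = 0)
g(U) = 5*U (g(U) = 5*(U + 0/U) = 5*(U + 0) = 5*U)
402*(g(4)*(3 + 4)) = 402*((5*4)*(3 + 4)) = 402*(20*7) = 402*140 = 56280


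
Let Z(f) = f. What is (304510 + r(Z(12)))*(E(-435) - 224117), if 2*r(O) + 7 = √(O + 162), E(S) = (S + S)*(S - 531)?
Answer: 375336538939/2 + 616303*√174/2 ≈ 1.8767e+11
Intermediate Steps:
E(S) = 2*S*(-531 + S) (E(S) = (2*S)*(-531 + S) = 2*S*(-531 + S))
r(O) = -7/2 + √(162 + O)/2 (r(O) = -7/2 + √(O + 162)/2 = -7/2 + √(162 + O)/2)
(304510 + r(Z(12)))*(E(-435) - 224117) = (304510 + (-7/2 + √(162 + 12)/2))*(2*(-435)*(-531 - 435) - 224117) = (304510 + (-7/2 + √174/2))*(2*(-435)*(-966) - 224117) = (609013/2 + √174/2)*(840420 - 224117) = (609013/2 + √174/2)*616303 = 375336538939/2 + 616303*√174/2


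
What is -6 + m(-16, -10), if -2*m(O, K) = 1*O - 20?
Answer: 12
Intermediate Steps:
m(O, K) = 10 - O/2 (m(O, K) = -(1*O - 20)/2 = -(O - 20)/2 = -(-20 + O)/2 = 10 - O/2)
-6 + m(-16, -10) = -6 + (10 - ½*(-16)) = -6 + (10 + 8) = -6 + 18 = 12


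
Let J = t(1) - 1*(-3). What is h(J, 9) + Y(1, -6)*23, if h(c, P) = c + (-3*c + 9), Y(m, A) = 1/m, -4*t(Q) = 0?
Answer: 26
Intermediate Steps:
t(Q) = 0 (t(Q) = -¼*0 = 0)
J = 3 (J = 0 - 1*(-3) = 0 + 3 = 3)
h(c, P) = 9 - 2*c (h(c, P) = c + (9 - 3*c) = 9 - 2*c)
h(J, 9) + Y(1, -6)*23 = (9 - 2*3) + 23/1 = (9 - 6) + 1*23 = 3 + 23 = 26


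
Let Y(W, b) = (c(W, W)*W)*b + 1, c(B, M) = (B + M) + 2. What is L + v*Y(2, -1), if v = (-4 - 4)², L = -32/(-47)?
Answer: -33056/47 ≈ -703.32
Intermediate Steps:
L = 32/47 (L = -32*(-1/47) = 32/47 ≈ 0.68085)
c(B, M) = 2 + B + M
Y(W, b) = 1 + W*b*(2 + 2*W) (Y(W, b) = ((2 + W + W)*W)*b + 1 = ((2 + 2*W)*W)*b + 1 = (W*(2 + 2*W))*b + 1 = W*b*(2 + 2*W) + 1 = 1 + W*b*(2 + 2*W))
v = 64 (v = (-8)² = 64)
L + v*Y(2, -1) = 32/47 + 64*(1 + 2*2*(-1)*(1 + 2)) = 32/47 + 64*(1 + 2*2*(-1)*3) = 32/47 + 64*(1 - 12) = 32/47 + 64*(-11) = 32/47 - 704 = -33056/47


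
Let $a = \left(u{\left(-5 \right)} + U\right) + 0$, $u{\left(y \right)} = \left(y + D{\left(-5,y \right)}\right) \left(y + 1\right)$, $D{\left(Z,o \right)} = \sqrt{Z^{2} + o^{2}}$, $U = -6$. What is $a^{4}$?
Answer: $1619216 - 1115520 \sqrt{2} \approx 41633.0$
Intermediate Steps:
$u{\left(y \right)} = \left(1 + y\right) \left(y + \sqrt{25 + y^{2}}\right)$ ($u{\left(y \right)} = \left(y + \sqrt{\left(-5\right)^{2} + y^{2}}\right) \left(y + 1\right) = \left(y + \sqrt{25 + y^{2}}\right) \left(1 + y\right) = \left(1 + y\right) \left(y + \sqrt{25 + y^{2}}\right)$)
$a = 14 - 20 \sqrt{2}$ ($a = \left(\left(-5 + \left(-5\right)^{2} + \sqrt{25 + \left(-5\right)^{2}} - 5 \sqrt{25 + \left(-5\right)^{2}}\right) - 6\right) + 0 = \left(\left(-5 + 25 + \sqrt{25 + 25} - 5 \sqrt{25 + 25}\right) - 6\right) + 0 = \left(\left(-5 + 25 + \sqrt{50} - 5 \sqrt{50}\right) - 6\right) + 0 = \left(\left(-5 + 25 + 5 \sqrt{2} - 5 \cdot 5 \sqrt{2}\right) - 6\right) + 0 = \left(\left(-5 + 25 + 5 \sqrt{2} - 25 \sqrt{2}\right) - 6\right) + 0 = \left(\left(20 - 20 \sqrt{2}\right) - 6\right) + 0 = \left(14 - 20 \sqrt{2}\right) + 0 = 14 - 20 \sqrt{2} \approx -14.284$)
$a^{4} = \left(14 - 20 \sqrt{2}\right)^{4}$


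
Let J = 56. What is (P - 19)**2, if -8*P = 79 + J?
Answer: 82369/64 ≈ 1287.0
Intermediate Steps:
P = -135/8 (P = -(79 + 56)/8 = -1/8*135 = -135/8 ≈ -16.875)
(P - 19)**2 = (-135/8 - 19)**2 = (-287/8)**2 = 82369/64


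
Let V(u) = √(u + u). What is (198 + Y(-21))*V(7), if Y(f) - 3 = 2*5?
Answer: 211*√14 ≈ 789.49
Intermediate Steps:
V(u) = √2*√u (V(u) = √(2*u) = √2*√u)
Y(f) = 13 (Y(f) = 3 + 2*5 = 3 + 10 = 13)
(198 + Y(-21))*V(7) = (198 + 13)*(√2*√7) = 211*√14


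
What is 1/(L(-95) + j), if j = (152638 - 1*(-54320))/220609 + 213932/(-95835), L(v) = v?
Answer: -1243650795/119756325799 ≈ -0.010385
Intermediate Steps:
j = -1609500274/1243650795 (j = (152638 + 54320)*(1/220609) + 213932*(-1/95835) = 206958*(1/220609) - 213932/95835 = 12174/12977 - 213932/95835 = -1609500274/1243650795 ≈ -1.2942)
1/(L(-95) + j) = 1/(-95 - 1609500274/1243650795) = 1/(-119756325799/1243650795) = -1243650795/119756325799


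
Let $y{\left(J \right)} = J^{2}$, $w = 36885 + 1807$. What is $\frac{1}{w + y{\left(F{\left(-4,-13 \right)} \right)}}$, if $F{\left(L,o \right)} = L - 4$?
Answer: $\frac{1}{38756} \approx 2.5802 \cdot 10^{-5}$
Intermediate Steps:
$F{\left(L,o \right)} = -4 + L$ ($F{\left(L,o \right)} = L - 4 = -4 + L$)
$w = 38692$
$\frac{1}{w + y{\left(F{\left(-4,-13 \right)} \right)}} = \frac{1}{38692 + \left(-4 - 4\right)^{2}} = \frac{1}{38692 + \left(-8\right)^{2}} = \frac{1}{38692 + 64} = \frac{1}{38756}$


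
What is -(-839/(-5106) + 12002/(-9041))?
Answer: 53696813/46163346 ≈ 1.1632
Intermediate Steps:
-(-839/(-5106) + 12002/(-9041)) = -(-839*(-1/5106) + 12002*(-1/9041)) = -(839/5106 - 12002/9041) = -1*(-53696813/46163346) = 53696813/46163346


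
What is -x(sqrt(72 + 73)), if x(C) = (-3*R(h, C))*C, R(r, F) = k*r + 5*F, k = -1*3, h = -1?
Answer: 2175 + 9*sqrt(145) ≈ 2283.4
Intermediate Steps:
k = -3
R(r, F) = -3*r + 5*F
x(C) = C*(-9 - 15*C) (x(C) = (-3*(-3*(-1) + 5*C))*C = (-3*(3 + 5*C))*C = (-9 - 15*C)*C = C*(-9 - 15*C))
-x(sqrt(72 + 73)) = -(-3)*sqrt(72 + 73)*(3 + 5*sqrt(72 + 73)) = -(-3)*sqrt(145)*(3 + 5*sqrt(145)) = 3*sqrt(145)*(3 + 5*sqrt(145))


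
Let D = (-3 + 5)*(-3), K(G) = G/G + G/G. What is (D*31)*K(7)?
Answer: -372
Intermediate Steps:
K(G) = 2 (K(G) = 1 + 1 = 2)
D = -6 (D = 2*(-3) = -6)
(D*31)*K(7) = -6*31*2 = -186*2 = -372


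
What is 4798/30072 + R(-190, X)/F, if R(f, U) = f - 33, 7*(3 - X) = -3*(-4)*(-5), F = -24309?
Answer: 20556773/121836708 ≈ 0.16872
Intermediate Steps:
X = 81/7 (X = 3 - (-3*(-4))*(-5)/7 = 3 - 12*(-5)/7 = 3 - ⅐*(-60) = 3 + 60/7 = 81/7 ≈ 11.571)
R(f, U) = -33 + f
4798/30072 + R(-190, X)/F = 4798/30072 + (-33 - 190)/(-24309) = 4798*(1/30072) - 223*(-1/24309) = 2399/15036 + 223/24309 = 20556773/121836708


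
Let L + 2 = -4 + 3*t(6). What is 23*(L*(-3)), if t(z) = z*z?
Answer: -7038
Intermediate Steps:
t(z) = z²
L = 102 (L = -2 + (-4 + 3*6²) = -2 + (-4 + 3*36) = -2 + (-4 + 108) = -2 + 104 = 102)
23*(L*(-3)) = 23*(102*(-3)) = 23*(-306) = -7038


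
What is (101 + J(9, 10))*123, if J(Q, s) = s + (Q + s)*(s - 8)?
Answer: 18327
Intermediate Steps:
J(Q, s) = s + (-8 + s)*(Q + s) (J(Q, s) = s + (Q + s)*(-8 + s) = s + (-8 + s)*(Q + s))
(101 + J(9, 10))*123 = (101 + (10² - 8*9 - 7*10 + 9*10))*123 = (101 + (100 - 72 - 70 + 90))*123 = (101 + 48)*123 = 149*123 = 18327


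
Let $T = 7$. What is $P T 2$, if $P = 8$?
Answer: $112$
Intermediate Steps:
$P T 2 = 8 \cdot 7 \cdot 2 = 56 \cdot 2 = 112$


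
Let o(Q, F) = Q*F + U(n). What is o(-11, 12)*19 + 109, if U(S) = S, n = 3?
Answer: -2342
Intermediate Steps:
o(Q, F) = 3 + F*Q (o(Q, F) = Q*F + 3 = F*Q + 3 = 3 + F*Q)
o(-11, 12)*19 + 109 = (3 + 12*(-11))*19 + 109 = (3 - 132)*19 + 109 = -129*19 + 109 = -2451 + 109 = -2342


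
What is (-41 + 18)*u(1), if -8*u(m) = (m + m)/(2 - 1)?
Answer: 23/4 ≈ 5.7500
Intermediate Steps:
u(m) = -m/4 (u(m) = -(m + m)/(8*(2 - 1)) = -2*m/(8*1) = -2*m/8 = -m/4)
(-41 + 18)*u(1) = (-41 + 18)*(-¼*1) = -23*(-¼) = 23/4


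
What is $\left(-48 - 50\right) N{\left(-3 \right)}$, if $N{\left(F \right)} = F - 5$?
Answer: $784$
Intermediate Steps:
$N{\left(F \right)} = -5 + F$ ($N{\left(F \right)} = F - 5 = -5 + F$)
$\left(-48 - 50\right) N{\left(-3 \right)} = \left(-48 - 50\right) \left(-5 - 3\right) = \left(-98\right) \left(-8\right) = 784$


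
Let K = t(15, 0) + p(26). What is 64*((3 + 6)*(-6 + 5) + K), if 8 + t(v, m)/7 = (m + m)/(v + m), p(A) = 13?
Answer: -3328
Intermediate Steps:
t(v, m) = -56 + 14*m/(m + v) (t(v, m) = -56 + 7*((m + m)/(v + m)) = -56 + 7*((2*m)/(m + v)) = -56 + 7*(2*m/(m + v)) = -56 + 14*m/(m + v))
K = -43 (K = 14*(-4*15 - 3*0)/(0 + 15) + 13 = 14*(-60 + 0)/15 + 13 = 14*(1/15)*(-60) + 13 = -56 + 13 = -43)
64*((3 + 6)*(-6 + 5) + K) = 64*((3 + 6)*(-6 + 5) - 43) = 64*(9*(-1) - 43) = 64*(-9 - 43) = 64*(-52) = -3328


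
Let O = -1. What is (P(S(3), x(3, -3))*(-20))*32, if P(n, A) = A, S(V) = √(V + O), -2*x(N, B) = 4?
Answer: 1280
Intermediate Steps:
x(N, B) = -2 (x(N, B) = -½*4 = -2)
S(V) = √(-1 + V) (S(V) = √(V - 1) = √(-1 + V))
(P(S(3), x(3, -3))*(-20))*32 = -2*(-20)*32 = 40*32 = 1280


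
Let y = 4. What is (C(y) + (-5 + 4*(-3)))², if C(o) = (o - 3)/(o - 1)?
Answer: 2500/9 ≈ 277.78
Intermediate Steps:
C(o) = (-3 + o)/(-1 + o)
(C(y) + (-5 + 4*(-3)))² = ((-3 + 4)/(-1 + 4) + (-5 + 4*(-3)))² = (1/3 + (-5 - 12))² = ((⅓)*1 - 17)² = (⅓ - 17)² = (-50/3)² = 2500/9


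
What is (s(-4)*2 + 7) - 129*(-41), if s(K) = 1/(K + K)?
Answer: 21183/4 ≈ 5295.8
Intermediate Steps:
s(K) = 1/(2*K)
(s(-4)*2 + 7) - 129*(-41) = (((½)/(-4))*2 + 7) - 129*(-41) = (((½)*(-¼))*2 + 7) + 5289 = (-⅛*2 + 7) + 5289 = (-¼ + 7) + 5289 = 27/4 + 5289 = 21183/4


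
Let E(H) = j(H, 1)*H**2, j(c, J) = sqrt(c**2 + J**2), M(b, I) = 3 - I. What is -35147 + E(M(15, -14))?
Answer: -35147 + 289*sqrt(290) ≈ -30226.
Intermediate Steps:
j(c, J) = sqrt(J**2 + c**2)
E(H) = H**2*sqrt(1 + H**2) (E(H) = sqrt(1**2 + H**2)*H**2 = sqrt(1 + H**2)*H**2 = H**2*sqrt(1 + H**2))
-35147 + E(M(15, -14)) = -35147 + (3 - 1*(-14))**2*sqrt(1 + (3 - 1*(-14))**2) = -35147 + (3 + 14)**2*sqrt(1 + (3 + 14)**2) = -35147 + 17**2*sqrt(1 + 17**2) = -35147 + 289*sqrt(1 + 289) = -35147 + 289*sqrt(290)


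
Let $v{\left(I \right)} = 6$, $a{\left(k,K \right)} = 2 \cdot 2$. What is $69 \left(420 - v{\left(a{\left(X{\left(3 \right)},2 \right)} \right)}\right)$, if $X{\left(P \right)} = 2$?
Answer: $28566$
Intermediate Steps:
$a{\left(k,K \right)} = 4$
$69 \left(420 - v{\left(a{\left(X{\left(3 \right)},2 \right)} \right)}\right) = 69 \left(420 - 6\right) = 69 \cdot 414 = 28566$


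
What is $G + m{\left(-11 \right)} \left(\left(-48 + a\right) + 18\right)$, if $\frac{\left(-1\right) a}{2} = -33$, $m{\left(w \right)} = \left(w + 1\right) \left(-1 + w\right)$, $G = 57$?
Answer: $4377$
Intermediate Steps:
$m{\left(w \right)} = \left(1 + w\right) \left(-1 + w\right)$
$a = 66$ ($a = \left(-2\right) \left(-33\right) = 66$)
$G + m{\left(-11 \right)} \left(\left(-48 + a\right) + 18\right) = 57 + \left(-1 + \left(-11\right)^{2}\right) \left(\left(-48 + 66\right) + 18\right) = 57 + \left(-1 + 121\right) \left(18 + 18\right) = 57 + 120 \cdot 36 = 57 + 4320 = 4377$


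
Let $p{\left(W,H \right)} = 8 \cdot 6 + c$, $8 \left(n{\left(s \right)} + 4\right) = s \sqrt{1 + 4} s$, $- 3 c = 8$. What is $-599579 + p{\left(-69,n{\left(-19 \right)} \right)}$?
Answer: $- \frac{1798601}{3} \approx -5.9953 \cdot 10^{5}$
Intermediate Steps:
$c = - \frac{8}{3}$ ($c = \left(- \frac{1}{3}\right) 8 = - \frac{8}{3} \approx -2.6667$)
$n{\left(s \right)} = -4 + \frac{\sqrt{5} s^{2}}{8}$ ($n{\left(s \right)} = -4 + \frac{s \sqrt{1 + 4} s}{8} = -4 + \frac{s \sqrt{5} s}{8} = -4 + \frac{\sqrt{5} s^{2}}{8}$)
$p{\left(W,H \right)} = \frac{136}{3}$ ($p{\left(W,H \right)} = 8 \cdot 6 - \frac{8}{3} = 48 - \frac{8}{3} = \frac{136}{3}$)
$-599579 + p{\left(-69,n{\left(-19 \right)} \right)} = -599579 + \frac{136}{3} = - \frac{1798601}{3}$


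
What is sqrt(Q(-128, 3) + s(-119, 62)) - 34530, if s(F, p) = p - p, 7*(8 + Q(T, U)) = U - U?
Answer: -34530 + 2*I*sqrt(2) ≈ -34530.0 + 2.8284*I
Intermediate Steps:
Q(T, U) = -8 (Q(T, U) = -8 + (U - U)/7 = -8 + (1/7)*0 = -8 + 0 = -8)
s(F, p) = 0
sqrt(Q(-128, 3) + s(-119, 62)) - 34530 = sqrt(-8 + 0) - 34530 = sqrt(-8) - 34530 = 2*I*sqrt(2) - 34530 = -34530 + 2*I*sqrt(2)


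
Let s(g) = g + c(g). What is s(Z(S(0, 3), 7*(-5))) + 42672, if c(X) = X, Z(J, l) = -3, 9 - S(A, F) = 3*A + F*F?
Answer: 42666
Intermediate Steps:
S(A, F) = 9 - F² - 3*A (S(A, F) = 9 - (3*A + F*F) = 9 - (3*A + F²) = 9 - (F² + 3*A) = 9 + (-F² - 3*A) = 9 - F² - 3*A)
s(g) = 2*g (s(g) = g + g = 2*g)
s(Z(S(0, 3), 7*(-5))) + 42672 = 2*(-3) + 42672 = -6 + 42672 = 42666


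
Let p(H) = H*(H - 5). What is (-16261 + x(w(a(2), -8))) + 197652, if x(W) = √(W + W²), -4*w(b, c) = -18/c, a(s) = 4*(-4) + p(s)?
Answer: 181391 + 3*I*√7/16 ≈ 1.8139e+5 + 0.49608*I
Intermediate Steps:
p(H) = H*(-5 + H)
a(s) = -16 + s*(-5 + s) (a(s) = 4*(-4) + s*(-5 + s) = -16 + s*(-5 + s))
w(b, c) = 9/(2*c) (w(b, c) = -(-9)/(2*c) = 9/(2*c))
(-16261 + x(w(a(2), -8))) + 197652 = (-16261 + √(((9/2)/(-8))*(1 + (9/2)/(-8)))) + 197652 = (-16261 + √(((9/2)*(-⅛))*(1 + (9/2)*(-⅛)))) + 197652 = (-16261 + √(-9*(1 - 9/16)/16)) + 197652 = (-16261 + √(-9/16*7/16)) + 197652 = (-16261 + √(-63/256)) + 197652 = (-16261 + 3*I*√7/16) + 197652 = 181391 + 3*I*√7/16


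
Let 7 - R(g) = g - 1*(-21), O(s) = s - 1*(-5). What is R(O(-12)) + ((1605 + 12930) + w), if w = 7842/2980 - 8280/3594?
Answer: 12966677759/892510 ≈ 14528.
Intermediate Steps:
O(s) = 5 + s (O(s) = s + 5 = 5 + s)
R(g) = -14 - g (R(g) = 7 - (g - 1*(-21)) = 7 - (g + 21) = 7 - (21 + g) = 7 + (-21 - g) = -14 - g)
w = 292479/892510 (w = 7842*(1/2980) - 8280*1/3594 = 3921/1490 - 1380/599 = 292479/892510 ≈ 0.32770)
R(O(-12)) + ((1605 + 12930) + w) = (-14 - (5 - 12)) + ((1605 + 12930) + 292479/892510) = (-14 - 1*(-7)) + (14535 + 292479/892510) = (-14 + 7) + 12972925329/892510 = -7 + 12972925329/892510 = 12966677759/892510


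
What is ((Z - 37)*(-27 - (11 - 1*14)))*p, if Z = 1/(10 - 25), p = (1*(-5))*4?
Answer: -17792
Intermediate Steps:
p = -20 (p = -5*4 = -20)
Z = -1/15 (Z = 1/(-15) = -1/15 ≈ -0.066667)
((Z - 37)*(-27 - (11 - 1*14)))*p = ((-1/15 - 37)*(-27 - (11 - 1*14)))*(-20) = -556*(-27 - (11 - 14))/15*(-20) = -556*(-27 - 1*(-3))/15*(-20) = -556*(-27 + 3)/15*(-20) = -556/15*(-24)*(-20) = (4448/5)*(-20) = -17792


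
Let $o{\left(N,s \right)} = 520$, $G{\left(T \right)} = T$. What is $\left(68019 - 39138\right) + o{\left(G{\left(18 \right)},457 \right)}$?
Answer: $29401$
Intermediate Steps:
$\left(68019 - 39138\right) + o{\left(G{\left(18 \right)},457 \right)} = \left(68019 - 39138\right) + 520 = 28881 + 520 = 29401$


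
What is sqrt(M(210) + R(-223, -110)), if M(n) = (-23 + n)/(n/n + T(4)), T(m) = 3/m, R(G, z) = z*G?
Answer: 3*sqrt(134134)/7 ≈ 156.96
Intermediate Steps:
R(G, z) = G*z
M(n) = -92/7 + 4*n/7 (M(n) = (-23 + n)/(n/n + 3/4) = (-23 + n)/(1 + 3*(1/4)) = (-23 + n)/(1 + 3/4) = (-23 + n)/(7/4) = (-23 + n)*(4/7) = -92/7 + 4*n/7)
sqrt(M(210) + R(-223, -110)) = sqrt((-92/7 + (4/7)*210) - 223*(-110)) = sqrt((-92/7 + 120) + 24530) = sqrt(748/7 + 24530) = sqrt(172458/7) = 3*sqrt(134134)/7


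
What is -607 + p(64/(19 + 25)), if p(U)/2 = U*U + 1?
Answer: -72693/121 ≈ -600.77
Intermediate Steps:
p(U) = 2 + 2*U**2 (p(U) = 2*(U*U + 1) = 2*(U**2 + 1) = 2*(1 + U**2) = 2 + 2*U**2)
-607 + p(64/(19 + 25)) = -607 + (2 + 2*(64/(19 + 25))**2) = -607 + (2 + 2*(64/44)**2) = -607 + (2 + 2*(64*(1/44))**2) = -607 + (2 + 2*(16/11)**2) = -607 + (2 + 2*(256/121)) = -607 + (2 + 512/121) = -607 + 754/121 = -72693/121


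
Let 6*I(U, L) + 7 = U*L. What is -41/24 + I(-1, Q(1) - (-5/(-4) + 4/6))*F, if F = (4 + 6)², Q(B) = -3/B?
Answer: -2623/72 ≈ -36.431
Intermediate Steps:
F = 100 (F = 10² = 100)
I(U, L) = -7/6 + L*U/6 (I(U, L) = -7/6 + (U*L)/6 = -7/6 + (L*U)/6 = -7/6 + L*U/6)
-41/24 + I(-1, Q(1) - (-5/(-4) + 4/6))*F = -41/24 + (-7/6 + (⅙)*(-3/1 - (-5/(-4) + 4/6))*(-1))*100 = -41*1/24 + (-7/6 + (⅙)*(-3*1 - (-5*(-¼) + 4*(⅙)))*(-1))*100 = -41/24 + (-7/6 + (⅙)*(-3 - (5/4 + ⅔))*(-1))*100 = -41/24 + (-7/6 + (⅙)*(-3 - 1*23/12)*(-1))*100 = -41/24 + (-7/6 + (⅙)*(-3 - 23/12)*(-1))*100 = -41/24 + (-7/6 + (⅙)*(-59/12)*(-1))*100 = -41/24 + (-7/6 + 59/72)*100 = -41/24 - 25/72*100 = -41/24 - 625/18 = -2623/72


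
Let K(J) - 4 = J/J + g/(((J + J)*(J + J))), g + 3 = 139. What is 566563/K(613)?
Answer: 212896811947/1878879 ≈ 1.1331e+5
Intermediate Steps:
g = 136 (g = -3 + 139 = 136)
K(J) = 5 + 34/J**2 (K(J) = 4 + (J/J + 136/(((J + J)*(J + J)))) = 4 + (1 + 136/(((2*J)*(2*J)))) = 4 + (1 + 136/((4*J**2))) = 4 + (1 + 136*(1/(4*J**2))) = 4 + (1 + 34/J**2) = 5 + 34/J**2)
566563/K(613) = 566563/(5 + 34/613**2) = 566563/(5 + 34*(1/375769)) = 566563/(5 + 34/375769) = 566563/(1878879/375769) = 566563*(375769/1878879) = 212896811947/1878879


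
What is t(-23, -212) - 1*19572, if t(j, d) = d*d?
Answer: 25372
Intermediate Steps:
t(j, d) = d**2
t(-23, -212) - 1*19572 = (-212)**2 - 1*19572 = 44944 - 19572 = 25372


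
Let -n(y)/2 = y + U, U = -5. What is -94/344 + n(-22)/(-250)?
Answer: -10519/21500 ≈ -0.48926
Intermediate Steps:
n(y) = 10 - 2*y (n(y) = -2*(y - 5) = -2*(-5 + y) = 10 - 2*y)
-94/344 + n(-22)/(-250) = -94/344 + (10 - 2*(-22))/(-250) = -94*1/344 + (10 + 44)*(-1/250) = -47/172 + 54*(-1/250) = -47/172 - 27/125 = -10519/21500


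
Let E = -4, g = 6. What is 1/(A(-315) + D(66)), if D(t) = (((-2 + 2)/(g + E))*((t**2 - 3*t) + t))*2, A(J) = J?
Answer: -1/315 ≈ -0.0031746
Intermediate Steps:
D(t) = 0 (D(t) = (((-2 + 2)/(6 - 4))*((t**2 - 3*t) + t))*2 = ((0/2)*(t**2 - 2*t))*2 = ((0*(1/2))*(t**2 - 2*t))*2 = (0*(t**2 - 2*t))*2 = 0*2 = 0)
1/(A(-315) + D(66)) = 1/(-315 + 0) = 1/(-315) = -1/315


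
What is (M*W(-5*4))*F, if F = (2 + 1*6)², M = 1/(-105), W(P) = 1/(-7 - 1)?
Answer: 8/105 ≈ 0.076190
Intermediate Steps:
W(P) = -⅛ (W(P) = 1/(-8) = -⅛)
M = -1/105 ≈ -0.0095238
F = 64 (F = (2 + 6)² = 8² = 64)
(M*W(-5*4))*F = -1/105*(-⅛)*64 = (1/840)*64 = 8/105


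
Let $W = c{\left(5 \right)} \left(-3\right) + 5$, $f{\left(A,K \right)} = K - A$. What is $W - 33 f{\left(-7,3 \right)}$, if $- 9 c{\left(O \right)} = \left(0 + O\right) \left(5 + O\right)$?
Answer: $- \frac{925}{3} \approx -308.33$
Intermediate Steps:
$c{\left(O \right)} = - \frac{O \left(5 + O\right)}{9}$ ($c{\left(O \right)} = - \frac{\left(0 + O\right) \left(5 + O\right)}{9} = - \frac{O \left(5 + O\right)}{9}$)
$W = \frac{65}{3}$ ($W = \left(- \frac{1}{9}\right) 5 \left(5 + 5\right) \left(-3\right) + 5 = \left(- \frac{1}{9}\right) 5 \cdot 10 \left(-3\right) + 5 = \left(- \frac{50}{9}\right) \left(-3\right) + 5 = \frac{50}{3} + 5 = \frac{65}{3} \approx 21.667$)
$W - 33 f{\left(-7,3 \right)} = \frac{65}{3} - 33 \left(3 - -7\right) = \frac{65}{3} - 33 \left(3 + 7\right) = \frac{65}{3} - 330 = - \frac{925}{3}$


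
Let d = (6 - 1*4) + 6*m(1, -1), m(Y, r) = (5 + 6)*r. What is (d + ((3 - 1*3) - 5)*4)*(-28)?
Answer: 2352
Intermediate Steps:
m(Y, r) = 11*r
d = -64 (d = (6 - 1*4) + 6*(11*(-1)) = (6 - 4) + 6*(-11) = 2 - 66 = -64)
(d + ((3 - 1*3) - 5)*4)*(-28) = (-64 + ((3 - 1*3) - 5)*4)*(-28) = (-64 + ((3 - 3) - 5)*4)*(-28) = (-64 + (0 - 5)*4)*(-28) = (-64 - 5*4)*(-28) = (-64 - 20)*(-28) = -84*(-28) = 2352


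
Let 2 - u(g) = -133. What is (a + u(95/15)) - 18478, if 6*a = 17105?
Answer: -92953/6 ≈ -15492.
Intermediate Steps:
a = 17105/6 (a = (1/6)*17105 = 17105/6 ≈ 2850.8)
u(g) = 135 (u(g) = 2 - 1*(-133) = 2 + 133 = 135)
(a + u(95/15)) - 18478 = (17105/6 + 135) - 18478 = 17915/6 - 18478 = -92953/6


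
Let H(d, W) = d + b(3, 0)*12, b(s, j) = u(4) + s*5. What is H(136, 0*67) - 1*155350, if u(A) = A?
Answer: -154986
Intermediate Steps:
b(s, j) = 4 + 5*s (b(s, j) = 4 + s*5 = 4 + 5*s)
H(d, W) = 228 + d (H(d, W) = d + (4 + 5*3)*12 = d + (4 + 15)*12 = d + 19*12 = d + 228 = 228 + d)
H(136, 0*67) - 1*155350 = (228 + 136) - 1*155350 = 364 - 155350 = -154986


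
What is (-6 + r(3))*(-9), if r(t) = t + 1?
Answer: 18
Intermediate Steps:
r(t) = 1 + t
(-6 + r(3))*(-9) = (-6 + (1 + 3))*(-9) = (-6 + 4)*(-9) = -2*(-9) = 18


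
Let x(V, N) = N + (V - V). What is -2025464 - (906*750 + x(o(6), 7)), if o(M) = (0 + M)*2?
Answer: -2704971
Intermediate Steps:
o(M) = 2*M (o(M) = M*2 = 2*M)
x(V, N) = N (x(V, N) = N + 0 = N)
-2025464 - (906*750 + x(o(6), 7)) = -2025464 - (906*750 + 7) = -2025464 - (679500 + 7) = -2025464 - 1*679507 = -2025464 - 679507 = -2704971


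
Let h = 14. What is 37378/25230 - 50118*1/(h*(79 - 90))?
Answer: 317558338/971355 ≈ 326.92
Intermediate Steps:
37378/25230 - 50118*1/(h*(79 - 90)) = 37378/25230 - 50118*1/(14*(79 - 90)) = 37378*(1/25230) - 50118/((-11*14)) = 18689/12615 - 50118/(-154) = 18689/12615 - 50118*(-1/154) = 18689/12615 + 25059/77 = 317558338/971355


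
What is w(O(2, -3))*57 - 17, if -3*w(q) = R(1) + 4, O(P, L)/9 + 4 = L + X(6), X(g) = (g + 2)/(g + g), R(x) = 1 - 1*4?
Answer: -36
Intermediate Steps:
R(x) = -3 (R(x) = 1 - 4 = -3)
X(g) = (2 + g)/(2*g) (X(g) = (2 + g)/((2*g)) = (2 + g)*(1/(2*g)) = (2 + g)/(2*g))
O(P, L) = -30 + 9*L (O(P, L) = -36 + 9*(L + (½)*(2 + 6)/6) = -36 + 9*(L + (½)*(⅙)*8) = -36 + 9*(L + ⅔) = -36 + 9*(⅔ + L) = -36 + (6 + 9*L) = -30 + 9*L)
w(q) = -⅓ (w(q) = -(-3 + 4)/3 = -⅓*1 = -⅓)
w(O(2, -3))*57 - 17 = -⅓*57 - 17 = -19 - 17 = -36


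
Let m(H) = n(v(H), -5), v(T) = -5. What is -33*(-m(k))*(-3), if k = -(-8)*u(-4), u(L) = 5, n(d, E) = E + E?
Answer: 990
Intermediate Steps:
n(d, E) = 2*E
k = 40 (k = -(-8)*5 = -2*(-20) = 40)
m(H) = -10 (m(H) = 2*(-5) = -10)
-33*(-m(k))*(-3) = -33*(-1*(-10))*(-3) = -330*(-3) = -33*(-30) = 990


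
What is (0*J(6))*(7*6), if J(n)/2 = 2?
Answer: 0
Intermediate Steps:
J(n) = 4 (J(n) = 2*2 = 4)
(0*J(6))*(7*6) = (0*4)*(7*6) = 0*42 = 0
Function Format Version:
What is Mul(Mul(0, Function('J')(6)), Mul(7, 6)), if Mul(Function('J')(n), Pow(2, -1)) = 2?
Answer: 0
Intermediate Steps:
Function('J')(n) = 4 (Function('J')(n) = Mul(2, 2) = 4)
Mul(Mul(0, Function('J')(6)), Mul(7, 6)) = Mul(Mul(0, 4), Mul(7, 6)) = Mul(0, 42) = 0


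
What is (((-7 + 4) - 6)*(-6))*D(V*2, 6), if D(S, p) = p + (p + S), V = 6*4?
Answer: 3240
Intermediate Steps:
V = 24
D(S, p) = S + 2*p (D(S, p) = p + (S + p) = S + 2*p)
(((-7 + 4) - 6)*(-6))*D(V*2, 6) = (((-7 + 4) - 6)*(-6))*(24*2 + 2*6) = ((-3 - 6)*(-6))*(48 + 12) = -9*(-6)*60 = 54*60 = 3240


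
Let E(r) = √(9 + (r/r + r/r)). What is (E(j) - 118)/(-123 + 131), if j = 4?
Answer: -59/4 + √11/8 ≈ -14.335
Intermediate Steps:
E(r) = √11 (E(r) = √(9 + (1 + 1)) = √(9 + 2) = √11)
(E(j) - 118)/(-123 + 131) = (√11 - 118)/(-123 + 131) = (-118 + √11)/8 = (-118 + √11)*(⅛) = -59/4 + √11/8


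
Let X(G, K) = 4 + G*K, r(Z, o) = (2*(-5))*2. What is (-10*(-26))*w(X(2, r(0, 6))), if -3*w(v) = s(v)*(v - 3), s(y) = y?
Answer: -121680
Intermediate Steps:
r(Z, o) = -20 (r(Z, o) = -10*2 = -20)
w(v) = -v*(-3 + v)/3 (w(v) = -v*(v - 3)/3 = -v*(-3 + v)/3)
(-10*(-26))*w(X(2, r(0, 6))) = (-10*(-26))*((4 + 2*(-20))*(3 - (4 + 2*(-20)))/3) = 260*((4 - 40)*(3 - (4 - 40))/3) = 260*((⅓)*(-36)*(3 - 1*(-36))) = 260*((⅓)*(-36)*(3 + 36)) = 260*((⅓)*(-36)*39) = 260*(-468) = -121680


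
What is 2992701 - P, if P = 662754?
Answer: 2329947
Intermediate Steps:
2992701 - P = 2992701 - 1*662754 = 2992701 - 662754 = 2329947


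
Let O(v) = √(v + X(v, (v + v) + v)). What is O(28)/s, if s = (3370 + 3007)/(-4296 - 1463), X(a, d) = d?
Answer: -23036*√7/6377 ≈ -9.5574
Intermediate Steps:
s = -6377/5759 (s = 6377/(-5759) = 6377*(-1/5759) = -6377/5759 ≈ -1.1073)
O(v) = 2*√v (O(v) = √(v + ((v + v) + v)) = √(v + (2*v + v)) = √(v + 3*v) = √(4*v) = 2*√v)
O(28)/s = (2*√28)/(-6377/5759) = (2*(2*√7))*(-5759/6377) = (4*√7)*(-5759/6377) = -23036*√7/6377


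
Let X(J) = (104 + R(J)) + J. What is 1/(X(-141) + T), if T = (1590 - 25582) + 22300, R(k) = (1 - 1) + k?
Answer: -1/1870 ≈ -0.00053476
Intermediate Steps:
R(k) = k (R(k) = 0 + k = k)
X(J) = 104 + 2*J (X(J) = (104 + J) + J = 104 + 2*J)
T = -1692 (T = -23992 + 22300 = -1692)
1/(X(-141) + T) = 1/((104 + 2*(-141)) - 1692) = 1/((104 - 282) - 1692) = 1/(-178 - 1692) = 1/(-1870) = -1/1870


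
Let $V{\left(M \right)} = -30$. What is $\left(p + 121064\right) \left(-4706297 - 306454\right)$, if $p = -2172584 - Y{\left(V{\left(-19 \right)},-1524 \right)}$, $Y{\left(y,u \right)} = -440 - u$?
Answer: $10289192753604$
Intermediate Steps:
$p = -2173668$ ($p = -2172584 - \left(-440 - -1524\right) = -2172584 - \left(-440 + 1524\right) = -2172584 - 1084 = -2173668$)
$\left(p + 121064\right) \left(-4706297 - 306454\right) = \left(-2173668 + 121064\right) \left(-4706297 - 306454\right) = \left(-2052604\right) \left(-5012751\right) = 10289192753604$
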